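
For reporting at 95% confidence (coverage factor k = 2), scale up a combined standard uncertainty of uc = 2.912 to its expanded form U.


U = k * uc
U = 2 * 2.912
U = 5.8240

5.8240


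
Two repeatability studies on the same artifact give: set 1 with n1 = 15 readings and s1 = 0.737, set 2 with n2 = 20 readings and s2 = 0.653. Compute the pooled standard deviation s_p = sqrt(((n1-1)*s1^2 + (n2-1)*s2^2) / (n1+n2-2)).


s_p = sqrt(((n1-1)*s1^2 + (n2-1)*s2^2) / (n1+n2-2))
numerator = (15-1)*0.737^2 + (20-1)*0.653^2 = 7.604366 + 8.101771 = 15.706137
denominator = 15 + 20 - 2 = 33
s_p^2 = 15.706137 / 33 = 0.47594355
s_p = sqrt(0.47594355) = 0.6899

0.6899


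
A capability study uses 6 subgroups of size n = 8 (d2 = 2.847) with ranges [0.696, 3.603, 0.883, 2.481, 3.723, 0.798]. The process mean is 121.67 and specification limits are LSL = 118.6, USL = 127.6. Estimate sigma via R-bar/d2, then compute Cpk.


R_bar = (0.696 + 3.603 + 0.883 + 2.481 + 3.723 + 0.798) / 6 = 2.0306667
sigma = R_bar / d2 = 2.0306667 / 2.847 = 0.71326544
Cp = (USL - LSL)/(6*sigma) = (127.6 - 118.6)/(6*0.71326544) = 2.1030
Cpu = (127.6 - 121.67)/(3*0.71326544) = 2.7713
Cpl = (121.67 - 118.6)/(3*0.71326544) = 1.4347
Cpk = min(Cpu, Cpl) = 1.4347

1.4347


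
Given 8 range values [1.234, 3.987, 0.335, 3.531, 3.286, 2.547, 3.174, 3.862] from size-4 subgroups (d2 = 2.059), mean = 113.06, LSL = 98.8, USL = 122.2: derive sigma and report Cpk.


R_bar = (1.234 + 3.987 + 0.335 + 3.531 + 3.286 + 2.547 + 3.174 + 3.862) / 8 = 2.7445
sigma = R_bar / d2 = 2.7445 / 2.059 = 1.3329286
Cp = (USL - LSL)/(6*sigma) = (122.2 - 98.8)/(6*1.3329286) = 2.9259
Cpu = (122.2 - 113.06)/(3*1.3329286) = 2.2857
Cpl = (113.06 - 98.8)/(3*1.3329286) = 3.5661
Cpk = min(Cpu, Cpl) = 2.2857

2.2857


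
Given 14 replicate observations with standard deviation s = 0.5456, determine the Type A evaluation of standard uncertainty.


u_A = s / sqrt(n)
u_A = 0.5456 / sqrt(14)
u_A = 0.5456 / 3.7416574
u_A = 0.1458

0.1458


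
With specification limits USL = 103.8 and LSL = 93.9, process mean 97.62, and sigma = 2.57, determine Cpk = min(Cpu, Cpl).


Cpu = (USL - mean) / (3*sigma) = (103.8 - 97.62) / (3*2.57) = 0.8016
Cpl = (mean - LSL) / (3*sigma) = (97.62 - 93.9) / (3*2.57) = 0.4825
Cpk = min(Cpu, Cpl) = 0.4825

0.4825


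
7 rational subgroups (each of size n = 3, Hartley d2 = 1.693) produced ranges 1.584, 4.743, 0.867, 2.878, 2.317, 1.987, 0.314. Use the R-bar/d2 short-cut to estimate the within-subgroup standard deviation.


R_bar = (1.584 + 4.743 + 0.867 + 2.878 + 2.317 + 1.987 + 0.314) / 7
R_bar = 14.69 / 7 = 2.0985714
sigma_hat = R_bar / d2 = 2.0985714 / 1.693 = 1.2396

1.2396


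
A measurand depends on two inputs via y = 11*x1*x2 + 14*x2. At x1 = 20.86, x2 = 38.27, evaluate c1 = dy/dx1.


y = 11*x1*x2 + 14*x2
dy/dx1 = 11*x2
Evaluate at x2 = 38.27: c1 = 11 * 38.27
c1 = 420.9700

420.9700


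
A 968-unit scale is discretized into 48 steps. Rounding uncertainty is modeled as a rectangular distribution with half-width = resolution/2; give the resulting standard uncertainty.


resolution = range / divisions
resolution = 968 / 48 = 20.166667
u_res = resolution / (2*sqrt(3))
u_res = 20.166667 / 3.4641016
u_res = 5.8216

5.8216


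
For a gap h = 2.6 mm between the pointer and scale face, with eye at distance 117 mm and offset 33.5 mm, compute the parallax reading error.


error = h * offset / d
= 2.6 * 33.5 / 117
= 0.7444

0.7444


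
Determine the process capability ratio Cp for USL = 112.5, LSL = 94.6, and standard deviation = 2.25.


Cp = (USL - LSL) / (6 * sigma)
= (112.5 - 94.6) / (6 * 2.25)
= 17.9000 / 13.5000
= 1.3259

1.3259


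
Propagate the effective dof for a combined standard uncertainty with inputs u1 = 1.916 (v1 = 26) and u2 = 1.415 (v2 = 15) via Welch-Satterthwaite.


uc = sqrt(u1^2 + u2^2) = sqrt(1.916^2 + 1.415^2) = 2.381865
v_eff = uc^4 / (u1^4/v1 + u2^4/v2)
= 2.381865^4 / (1.916^4/26 + 1.415^4/15)
= 32.186116 / 0.78559311
v_eff = 40.9705

40.9705


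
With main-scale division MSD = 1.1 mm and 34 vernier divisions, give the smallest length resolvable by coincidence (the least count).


LC = MSD / n_div
= 1.1 / 34
= 0.0324

0.0324


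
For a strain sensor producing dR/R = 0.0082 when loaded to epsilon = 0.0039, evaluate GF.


GF = (dR/R) / epsilon
= 0.0082 / 0.0039
= 2.1026

2.1026


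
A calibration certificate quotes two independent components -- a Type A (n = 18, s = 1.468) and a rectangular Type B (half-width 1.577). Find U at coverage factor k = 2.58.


u_A = s / sqrt(n) = 1.468 / sqrt(18) = 0.34601092
u_B = half_width / sqrt(3) = 1.577 / sqrt(3) = 0.91048137
uc = sqrt(u_A^2 + u_B^2) = sqrt(0.34601092^2 + 0.91048137^2) = 0.97401226
U = k * uc = 2.58 * 0.97401226
U = 2.5130

2.5130


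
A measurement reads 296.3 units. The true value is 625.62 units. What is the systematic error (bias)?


Systematic error = measured - true
= 296.3 - 625.62
= -329.3200

-329.3200


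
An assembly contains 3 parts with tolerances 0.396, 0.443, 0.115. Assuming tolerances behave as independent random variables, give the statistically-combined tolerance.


RSS = sqrt(0.396^2 + 0.443^2 + 0.115^2)
= sqrt(0.36629)
= 0.6052

0.6052


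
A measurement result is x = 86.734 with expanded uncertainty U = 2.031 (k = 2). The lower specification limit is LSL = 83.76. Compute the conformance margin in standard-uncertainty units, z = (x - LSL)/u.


u = U / k = 2.031 / 2 = 1.0155
margin = |LSL - x| = |83.76 - 86.734| = 2.974
z = margin / u = 2.974 / 1.0155
z = 2.9286

2.9286


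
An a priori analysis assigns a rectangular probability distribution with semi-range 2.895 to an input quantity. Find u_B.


u_B = half_width / sqrt(3)
u_B = 2.895 / 1.7320508
u_B = 1.6714

1.6714


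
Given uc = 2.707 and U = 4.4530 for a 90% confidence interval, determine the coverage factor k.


k = U / uc
k = 4.4530 / 2.707
k = 1.645

1.645


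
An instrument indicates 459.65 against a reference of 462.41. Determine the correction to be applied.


Correction = standard - reading
= 462.41 - 459.65
= 2.7600

2.7600


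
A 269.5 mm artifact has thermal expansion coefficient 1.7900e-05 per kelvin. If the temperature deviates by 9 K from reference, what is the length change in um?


dL = L * alpha * dT
= 269.5 * 1.7900e-05 * 9
= 0.0434165 mm
dL_um = 0.0434165 * 1000 = 43.4165 um

43.4165


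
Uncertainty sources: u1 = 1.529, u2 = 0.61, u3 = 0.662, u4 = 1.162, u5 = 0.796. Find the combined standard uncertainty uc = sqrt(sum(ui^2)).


uc = sqrt(1.529^2 + 0.61^2 + 0.662^2 + 1.162^2 + 0.796^2)
uc = sqrt(5.132045)
uc = 2.2654

2.2654


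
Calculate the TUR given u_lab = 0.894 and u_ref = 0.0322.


TUR = u_lab / u_ref
= 0.894 / 0.0322
= 27.7640

27.7640


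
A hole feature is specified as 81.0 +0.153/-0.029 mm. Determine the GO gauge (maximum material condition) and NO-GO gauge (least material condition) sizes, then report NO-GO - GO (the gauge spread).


GO = nominal - lower_tol (smallest hole = maximum material condition)
GO = 81.0 - 0.029 = 80.971
NO-GO = nominal + upper_tol (largest hole = least material condition)
NO-GO = 81.0 + 0.153 = 81.153
spread = NO-GO - GO = 81.153 - 80.971 = 0.1820

0.1820


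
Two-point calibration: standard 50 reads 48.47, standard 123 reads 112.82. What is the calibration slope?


slope = (y2 - y1) / (x2 - x1)
= (112.82 - 48.47) / (123 - 50)
= 64.3500 / 73
= 0.8815

0.8815


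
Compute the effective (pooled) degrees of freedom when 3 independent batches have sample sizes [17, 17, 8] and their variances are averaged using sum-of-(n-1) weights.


nu = sum_i (n_i - 1)
nu = ((17 - 1) + (17 - 1) + (8 - 1))
nu = 16 + 16 + 7
nu = 39

39


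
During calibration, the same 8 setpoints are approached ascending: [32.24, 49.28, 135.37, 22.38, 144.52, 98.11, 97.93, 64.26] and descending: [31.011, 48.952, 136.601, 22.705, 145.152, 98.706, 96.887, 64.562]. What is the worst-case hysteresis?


|32.24 - 31.011| = 1.2290
|49.28 - 48.952| = 0.3280
|135.37 - 136.601| = 1.2310
|22.38 - 22.705| = 0.3250
|144.52 - 145.152| = 0.6320
|98.11 - 98.706| = 0.5960
|97.93 - 96.887| = 1.0430
|64.26 - 64.562| = 0.3020
hysteresis = max(diffs) = 1.2310

1.2310


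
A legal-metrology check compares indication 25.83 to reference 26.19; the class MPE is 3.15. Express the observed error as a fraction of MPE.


e = indication - reference = 25.83 - 26.19 = -0.3600
|e| = 0.3600
ratio = |e| / MPE = 0.3600 / 3.15
ratio = 0.1143

0.1143


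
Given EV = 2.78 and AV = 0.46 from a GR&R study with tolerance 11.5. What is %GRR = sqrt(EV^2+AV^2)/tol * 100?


GRR = sqrt(EV^2 + AV^2) = sqrt(2.78^2 + 0.46^2) = 2.8178006
%GRR = GRR / tol * 100 = 2.8178006 / 11.5 * 100
%GRR = 24.5026

24.5026


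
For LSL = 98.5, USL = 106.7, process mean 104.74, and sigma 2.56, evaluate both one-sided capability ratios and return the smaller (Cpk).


Cpu = (USL - mean) / (3*sigma) = (106.7 - 104.74) / (3*2.56) = 0.2552
Cpl = (mean - LSL) / (3*sigma) = (104.74 - 98.5) / (3*2.56) = 0.8125
Cpk = min(Cpu, Cpl) = 0.2552

0.2552


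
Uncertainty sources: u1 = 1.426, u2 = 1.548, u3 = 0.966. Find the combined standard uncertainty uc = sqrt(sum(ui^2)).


uc = sqrt(1.426^2 + 1.548^2 + 0.966^2)
uc = sqrt(5.362936)
uc = 2.3158

2.3158


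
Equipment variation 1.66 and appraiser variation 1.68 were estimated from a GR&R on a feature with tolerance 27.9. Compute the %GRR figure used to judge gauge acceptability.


GRR = sqrt(EV^2 + AV^2) = sqrt(1.66^2 + 1.68^2) = 2.361779
%GRR = GRR / tol * 100 = 2.361779 / 27.9 * 100
%GRR = 8.4652

8.4652


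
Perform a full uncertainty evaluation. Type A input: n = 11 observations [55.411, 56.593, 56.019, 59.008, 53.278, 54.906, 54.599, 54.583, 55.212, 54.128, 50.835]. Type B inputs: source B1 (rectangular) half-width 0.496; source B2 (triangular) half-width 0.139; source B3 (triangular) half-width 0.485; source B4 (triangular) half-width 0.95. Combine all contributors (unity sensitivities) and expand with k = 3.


mean = (55.411 + 56.593 + 56.019 + 59.008 + 53.278 + 54.906 + 54.599 + 54.583 + 55.212 + 54.128 + 50.835) / 11 = 54.96109091
s = sqrt(sum((x - mean)^2)/(n-1)) = 2.0311008
u_A = s / sqrt(n) = 2.0311008 / sqrt(11) = 0.61239993
u_B1 = 0.496 / sqrt(3) = 0.28636573
u_B2 = 0.139 / sqrt(6) = 0.056746512
u_B3 = 0.485 / sqrt(6) = 0.19800042
u_B4 = 0.95 / sqrt(6) = 0.38783588
uc = sqrt(0.61239993^2 + 0.28636573^2 + 0.056746512^2 + 0.19800042^2 + 0.38783588^2) = 0.80615136
U = k * uc = 3 * 0.80615136
U = 2.4185

2.4185


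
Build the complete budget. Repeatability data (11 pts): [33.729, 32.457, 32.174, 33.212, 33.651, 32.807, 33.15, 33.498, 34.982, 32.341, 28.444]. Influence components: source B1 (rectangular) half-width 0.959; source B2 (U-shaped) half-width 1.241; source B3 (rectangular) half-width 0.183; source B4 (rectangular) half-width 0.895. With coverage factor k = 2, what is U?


mean = (33.729 + 32.457 + 32.174 + 33.212 + 33.651 + 32.807 + 33.15 + 33.498 + 34.982 + 32.341 + 28.444) / 11 = 32.76772727
s = sqrt(sum((x - mean)^2)/(n-1)) = 1.6374171
u_A = s / sqrt(n) = 1.6374171 / sqrt(11) = 0.49369983
u_B1 = 0.959 / sqrt(3) = 0.55367891
u_B2 = 1.241 / sqrt(2) = 0.87751952
u_B3 = 0.183 / sqrt(3) = 0.1056551
u_B4 = 0.895 / sqrt(3) = 0.51672849
uc = sqrt(0.49369983^2 + 0.55367891^2 + 0.87751952^2 + 0.1056551^2 + 0.51672849^2) = 1.2643226
U = k * uc = 2 * 1.2643226
U = 2.5286

2.5286


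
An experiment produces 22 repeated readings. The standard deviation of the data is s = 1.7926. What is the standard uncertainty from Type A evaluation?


u_A = s / sqrt(n)
u_A = 1.7926 / sqrt(22)
u_A = 1.7926 / 4.6904158
u_A = 0.3822

0.3822


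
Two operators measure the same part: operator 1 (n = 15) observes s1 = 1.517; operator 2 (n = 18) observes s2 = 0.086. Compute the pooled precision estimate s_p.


s_p = sqrt(((n1-1)*s1^2 + (n2-1)*s2^2) / (n1+n2-2))
numerator = (15-1)*1.517^2 + (18-1)*0.086^2 = 32.218046 + 0.125732 = 32.343778
denominator = 15 + 18 - 2 = 31
s_p^2 = 32.343778 / 31 = 1.0433477
s_p = sqrt(1.0433477) = 1.0214

1.0214


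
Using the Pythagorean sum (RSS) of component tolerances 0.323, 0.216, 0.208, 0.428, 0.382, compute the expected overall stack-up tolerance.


RSS = sqrt(0.323^2 + 0.216^2 + 0.208^2 + 0.428^2 + 0.382^2)
= sqrt(0.523357)
= 0.7234

0.7234


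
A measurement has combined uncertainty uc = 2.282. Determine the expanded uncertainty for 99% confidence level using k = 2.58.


U = k * uc
U = 2.58 * 2.282
U = 5.8876

5.8876


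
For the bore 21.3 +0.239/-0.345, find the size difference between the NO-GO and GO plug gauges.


GO = nominal - lower_tol (smallest hole = maximum material condition)
GO = 21.3 - 0.345 = 20.955
NO-GO = nominal + upper_tol (largest hole = least material condition)
NO-GO = 21.3 + 0.239 = 21.539
spread = NO-GO - GO = 21.539 - 20.955 = 0.5840

0.5840


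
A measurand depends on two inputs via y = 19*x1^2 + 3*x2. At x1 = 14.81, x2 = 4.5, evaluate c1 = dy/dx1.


y = 19*x1^2 + 3*x2
dy/dx1 = 2*19*x1
Evaluate at x1 = 14.81: c1 = 38 * 14.81
c1 = 562.7800

562.7800


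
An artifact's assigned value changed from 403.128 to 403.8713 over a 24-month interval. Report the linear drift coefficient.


rate = (v2 - v1) / months
= (403.8713 - 403.128) / 24
= 0.7433 / 24
= 0.0310

0.0310


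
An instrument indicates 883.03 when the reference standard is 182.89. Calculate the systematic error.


Systematic error = measured - true
= 883.03 - 182.89
= 700.1400

700.1400


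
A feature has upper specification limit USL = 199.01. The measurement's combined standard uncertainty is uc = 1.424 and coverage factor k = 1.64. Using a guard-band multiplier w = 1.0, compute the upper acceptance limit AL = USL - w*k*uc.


U = k * uc = 1.64 * 1.424 = 2.33536
guard band g = w * U = 1.0 * 2.33536 = 2.33536
AL = USL - g = 199.01 - 2.33536
AL = 196.6746

196.6746


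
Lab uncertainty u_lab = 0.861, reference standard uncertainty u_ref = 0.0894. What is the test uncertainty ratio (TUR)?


TUR = u_lab / u_ref
= 0.861 / 0.0894
= 9.6309

9.6309


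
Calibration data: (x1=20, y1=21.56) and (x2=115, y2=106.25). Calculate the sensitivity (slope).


slope = (y2 - y1) / (x2 - x1)
= (106.25 - 21.56) / (115 - 20)
= 84.6900 / 95
= 0.8915

0.8915


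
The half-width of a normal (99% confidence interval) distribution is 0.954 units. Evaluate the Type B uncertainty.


u_B = half_width / 2.576
u_B = 0.954 / 2.576
u_B = 0.3703

0.3703


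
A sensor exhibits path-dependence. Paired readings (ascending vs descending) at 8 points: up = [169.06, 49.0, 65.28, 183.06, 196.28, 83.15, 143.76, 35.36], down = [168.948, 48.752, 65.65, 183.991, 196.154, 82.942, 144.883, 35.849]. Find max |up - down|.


|169.06 - 168.948| = 0.1120
|49.0 - 48.752| = 0.2480
|65.28 - 65.65| = 0.3700
|183.06 - 183.991| = 0.9310
|196.28 - 196.154| = 0.1260
|83.15 - 82.942| = 0.2080
|143.76 - 144.883| = 1.1230
|35.36 - 35.849| = 0.4890
hysteresis = max(diffs) = 1.1230

1.1230


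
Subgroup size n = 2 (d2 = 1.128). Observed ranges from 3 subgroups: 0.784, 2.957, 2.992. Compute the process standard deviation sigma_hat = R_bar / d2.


R_bar = (0.784 + 2.957 + 2.992) / 3
R_bar = 6.733 / 3 = 2.2443333
sigma_hat = R_bar / d2 = 2.2443333 / 1.128 = 1.9897

1.9897


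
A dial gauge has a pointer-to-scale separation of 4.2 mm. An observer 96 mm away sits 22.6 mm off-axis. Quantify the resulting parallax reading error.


error = h * offset / d
= 4.2 * 22.6 / 96
= 0.9888

0.9888


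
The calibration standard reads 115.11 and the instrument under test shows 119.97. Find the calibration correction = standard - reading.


Correction = standard - reading
= 115.11 - 119.97
= -4.8600

-4.8600


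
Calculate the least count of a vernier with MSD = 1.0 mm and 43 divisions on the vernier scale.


LC = MSD / n_div
= 1.0 / 43
= 0.0233

0.0233


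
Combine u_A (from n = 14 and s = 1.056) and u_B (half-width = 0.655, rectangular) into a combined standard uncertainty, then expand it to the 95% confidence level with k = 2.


u_A = s / sqrt(n) = 1.056 / sqrt(14) = 0.28222787
u_B = half_width / sqrt(3) = 0.655 / sqrt(3) = 0.37816443
uc = sqrt(u_A^2 + u_B^2) = sqrt(0.28222787^2 + 0.37816443^2) = 0.47186959
U = k * uc = 2 * 0.47186959
U = 0.9437

0.9437


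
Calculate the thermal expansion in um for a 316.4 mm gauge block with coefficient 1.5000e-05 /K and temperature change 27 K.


dL = L * alpha * dT
= 316.4 * 1.5000e-05 * 27
= 0.1281420 mm
dL_um = 0.1281420 * 1000 = 128.1420 um

128.1420


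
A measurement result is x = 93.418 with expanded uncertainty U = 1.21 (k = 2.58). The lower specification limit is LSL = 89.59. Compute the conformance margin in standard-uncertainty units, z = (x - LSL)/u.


u = U / k = 1.21 / 2.58 = 0.46899225
margin = |LSL - x| = |89.59 - 93.418| = 3.828
z = margin / u = 3.828 / 0.46899225
z = 8.1622

8.1622


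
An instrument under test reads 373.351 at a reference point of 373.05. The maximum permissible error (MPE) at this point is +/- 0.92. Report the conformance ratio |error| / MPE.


e = indication - reference = 373.351 - 373.05 = 0.3010
|e| = 0.3010
ratio = |e| / MPE = 0.3010 / 0.92
ratio = 0.3272

0.3272


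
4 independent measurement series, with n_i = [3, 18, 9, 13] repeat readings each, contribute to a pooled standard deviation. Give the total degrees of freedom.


nu = sum_i (n_i - 1)
nu = ((3 - 1) + (18 - 1) + (9 - 1) + (13 - 1))
nu = 2 + 17 + 8 + 12
nu = 39

39


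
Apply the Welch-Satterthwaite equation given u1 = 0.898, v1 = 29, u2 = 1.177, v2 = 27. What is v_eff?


uc = sqrt(u1^2 + u2^2) = sqrt(0.898^2 + 1.177^2) = 1.4804503
v_eff = uc^4 / (u1^4/v1 + u2^4/v2)
= 1.4804503^4 / (0.898^4/29 + 1.177^4/27)
= 4.8036939 / 0.093502831
v_eff = 51.3748

51.3748


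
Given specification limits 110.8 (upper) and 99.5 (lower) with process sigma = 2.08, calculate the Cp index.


Cp = (USL - LSL) / (6 * sigma)
= (110.8 - 99.5) / (6 * 2.08)
= 11.3000 / 12.4800
= 0.9054

0.9054


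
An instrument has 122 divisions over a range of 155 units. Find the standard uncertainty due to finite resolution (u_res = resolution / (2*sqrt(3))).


resolution = range / divisions
resolution = 155 / 122 = 1.2704918
u_res = resolution / (2*sqrt(3))
u_res = 1.2704918 / 3.4641016
u_res = 0.3668

0.3668


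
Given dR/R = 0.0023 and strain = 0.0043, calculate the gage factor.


GF = (dR/R) / epsilon
= 0.0023 / 0.0043
= 0.5349

0.5349


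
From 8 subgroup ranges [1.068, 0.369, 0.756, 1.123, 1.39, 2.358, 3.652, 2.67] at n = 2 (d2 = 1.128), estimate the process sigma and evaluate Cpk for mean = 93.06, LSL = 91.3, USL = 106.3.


R_bar = (1.068 + 0.369 + 0.756 + 1.123 + 1.39 + 2.358 + 3.652 + 2.67) / 8 = 1.67325
sigma = R_bar / d2 = 1.67325 / 1.128 = 1.4833777
Cp = (USL - LSL)/(6*sigma) = (106.3 - 91.3)/(6*1.4833777) = 1.6853
Cpu = (106.3 - 93.06)/(3*1.4833777) = 2.9752
Cpl = (93.06 - 91.3)/(3*1.4833777) = 0.3955
Cpk = min(Cpu, Cpl) = 0.3955

0.3955


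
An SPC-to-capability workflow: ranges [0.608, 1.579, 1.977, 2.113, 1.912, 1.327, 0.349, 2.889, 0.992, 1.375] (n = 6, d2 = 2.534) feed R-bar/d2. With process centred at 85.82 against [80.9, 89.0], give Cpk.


R_bar = (0.608 + 1.579 + 1.977 + 2.113 + 1.912 + 1.327 + 0.349 + 2.889 + 0.992 + 1.375) / 10 = 1.5121
sigma = R_bar / d2 = 1.5121 / 2.534 = 0.59672455
Cp = (USL - LSL)/(6*sigma) = (89.0 - 80.9)/(6*0.59672455) = 2.2624
Cpu = (89.0 - 85.82)/(3*0.59672455) = 1.7764
Cpl = (85.82 - 80.9)/(3*0.59672455) = 2.7483
Cpk = min(Cpu, Cpl) = 1.7764

1.7764


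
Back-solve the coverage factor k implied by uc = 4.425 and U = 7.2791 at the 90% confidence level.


k = U / uc
k = 7.2791 / 4.425
k = 1.645

1.645


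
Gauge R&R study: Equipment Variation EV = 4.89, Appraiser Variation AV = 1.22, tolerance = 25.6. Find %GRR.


GRR = sqrt(EV^2 + AV^2) = sqrt(4.89^2 + 1.22^2) = 5.0398909
%GRR = GRR / tol * 100 = 5.0398909 / 25.6 * 100
%GRR = 19.6871

19.6871


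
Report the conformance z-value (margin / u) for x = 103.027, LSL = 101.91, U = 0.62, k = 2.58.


u = U / k = 0.62 / 2.58 = 0.24031008
margin = |LSL - x| = |101.91 - 103.027| = 1.117
z = margin / u = 1.117 / 0.24031008
z = 4.6482

4.6482


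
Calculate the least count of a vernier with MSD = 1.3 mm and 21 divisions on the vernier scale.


LC = MSD / n_div
= 1.3 / 21
= 0.0619

0.0619


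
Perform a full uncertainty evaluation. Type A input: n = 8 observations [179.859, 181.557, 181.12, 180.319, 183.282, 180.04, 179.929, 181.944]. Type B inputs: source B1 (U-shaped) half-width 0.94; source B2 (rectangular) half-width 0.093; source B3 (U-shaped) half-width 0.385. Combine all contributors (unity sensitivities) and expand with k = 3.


mean = (179.859 + 181.557 + 181.12 + 180.319 + 183.282 + 180.04 + 179.929 + 181.944) / 8 = 181.00625
s = sqrt(sum((x - mean)^2)/(n-1)) = 1.2105064
u_A = s / sqrt(n) = 1.2105064 / sqrt(8) = 0.42797864
u_B1 = 0.94 / sqrt(2) = 0.66468037
u_B2 = 0.093 / sqrt(3) = 0.053693575
u_B3 = 0.385 / sqrt(2) = 0.27223611
uc = sqrt(0.42797864^2 + 0.66468037^2 + 0.053693575^2 + 0.27223611^2) = 0.83783125
U = k * uc = 3 * 0.83783125
U = 2.5135

2.5135


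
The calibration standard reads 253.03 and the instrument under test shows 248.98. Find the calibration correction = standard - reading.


Correction = standard - reading
= 253.03 - 248.98
= 4.0500

4.0500


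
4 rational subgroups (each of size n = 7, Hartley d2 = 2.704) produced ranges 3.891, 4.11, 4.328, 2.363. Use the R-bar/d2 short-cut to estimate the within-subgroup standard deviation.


R_bar = (3.891 + 4.11 + 4.328 + 2.363) / 4
R_bar = 14.692 / 4 = 3.673
sigma_hat = R_bar / d2 = 3.673 / 2.704 = 1.3584

1.3584


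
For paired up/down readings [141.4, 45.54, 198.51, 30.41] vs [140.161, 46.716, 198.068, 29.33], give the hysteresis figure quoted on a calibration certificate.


|141.4 - 140.161| = 1.2390
|45.54 - 46.716| = 1.1760
|198.51 - 198.068| = 0.4420
|30.41 - 29.33| = 1.0800
hysteresis = max(diffs) = 1.2390

1.2390


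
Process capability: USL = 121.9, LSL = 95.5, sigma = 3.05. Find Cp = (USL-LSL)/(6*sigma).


Cp = (USL - LSL) / (6 * sigma)
= (121.9 - 95.5) / (6 * 3.05)
= 26.4000 / 18.3000
= 1.4426

1.4426


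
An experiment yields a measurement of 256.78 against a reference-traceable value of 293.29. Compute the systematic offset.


Systematic error = measured - true
= 256.78 - 293.29
= -36.5100

-36.5100


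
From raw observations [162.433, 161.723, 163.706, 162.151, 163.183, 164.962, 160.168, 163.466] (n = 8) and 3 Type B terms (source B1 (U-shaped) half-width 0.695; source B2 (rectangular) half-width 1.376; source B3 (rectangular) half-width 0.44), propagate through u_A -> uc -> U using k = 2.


mean = (162.433 + 161.723 + 163.706 + 162.151 + 163.183 + 164.962 + 160.168 + 163.466) / 8 = 162.724
s = sqrt(sum((x - mean)^2)/(n-1)) = 1.4482679
u_A = s / sqrt(n) = 1.4482679 / sqrt(8) = 0.51204003
u_B1 = 0.695 / sqrt(2) = 0.49143921
u_B2 = 1.376 / sqrt(3) = 0.79443397
u_B3 = 0.44 / sqrt(3) = 0.25403412
uc = sqrt(0.51204003^2 + 0.49143921^2 + 0.79443397^2 + 0.25403412^2) = 1.0951512
U = k * uc = 2 * 1.0951512
U = 2.1903

2.1903


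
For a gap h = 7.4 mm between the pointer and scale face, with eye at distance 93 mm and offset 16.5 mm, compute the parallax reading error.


error = h * offset / d
= 7.4 * 16.5 / 93
= 1.3129

1.3129


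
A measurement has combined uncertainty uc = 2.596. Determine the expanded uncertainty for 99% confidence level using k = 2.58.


U = k * uc
U = 2.58 * 2.596
U = 6.6977

6.6977


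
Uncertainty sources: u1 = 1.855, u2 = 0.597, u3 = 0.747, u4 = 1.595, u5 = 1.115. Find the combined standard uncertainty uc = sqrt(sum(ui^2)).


uc = sqrt(1.855^2 + 0.597^2 + 0.747^2 + 1.595^2 + 1.115^2)
uc = sqrt(8.142693)
uc = 2.8535

2.8535


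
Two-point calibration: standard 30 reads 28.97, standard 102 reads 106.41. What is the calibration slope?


slope = (y2 - y1) / (x2 - x1)
= (106.41 - 28.97) / (102 - 30)
= 77.4400 / 72
= 1.0756

1.0756


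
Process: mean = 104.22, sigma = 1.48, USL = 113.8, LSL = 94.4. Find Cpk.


Cpu = (USL - mean) / (3*sigma) = (113.8 - 104.22) / (3*1.48) = 2.1577
Cpl = (mean - LSL) / (3*sigma) = (104.22 - 94.4) / (3*1.48) = 2.2117
Cpk = min(Cpu, Cpl) = 2.1577

2.1577


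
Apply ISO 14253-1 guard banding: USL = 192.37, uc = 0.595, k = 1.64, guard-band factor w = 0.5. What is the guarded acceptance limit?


U = k * uc = 1.64 * 0.595 = 0.9758
guard band g = w * U = 0.5 * 0.9758 = 0.4879
AL = USL - g = 192.37 - 0.4879
AL = 191.8821

191.8821


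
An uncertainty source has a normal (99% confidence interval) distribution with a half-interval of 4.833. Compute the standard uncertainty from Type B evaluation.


u_B = half_width / 2.576
u_B = 4.833 / 2.576
u_B = 1.8762

1.8762


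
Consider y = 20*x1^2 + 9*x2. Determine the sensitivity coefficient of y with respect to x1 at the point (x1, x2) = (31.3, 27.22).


y = 20*x1^2 + 9*x2
dy/dx1 = 2*20*x1
Evaluate at x1 = 31.3: c1 = 40 * 31.3
c1 = 1252.0000

1252.0000


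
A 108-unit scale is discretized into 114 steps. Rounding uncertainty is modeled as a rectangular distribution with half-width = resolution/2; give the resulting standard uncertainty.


resolution = range / divisions
resolution = 108 / 114 = 0.94736842
u_res = resolution / (2*sqrt(3))
u_res = 0.94736842 / 3.4641016
u_res = 0.2735

0.2735


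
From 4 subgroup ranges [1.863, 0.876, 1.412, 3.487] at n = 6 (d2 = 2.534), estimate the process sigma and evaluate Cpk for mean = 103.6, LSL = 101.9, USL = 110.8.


R_bar = (1.863 + 0.876 + 1.412 + 3.487) / 4 = 1.9095
sigma = R_bar / d2 = 1.9095 / 2.534 = 0.7535517
Cp = (USL - LSL)/(6*sigma) = (110.8 - 101.9)/(6*0.7535517) = 1.9685
Cpu = (110.8 - 103.6)/(3*0.7535517) = 3.1849
Cpl = (103.6 - 101.9)/(3*0.7535517) = 0.7520
Cpk = min(Cpu, Cpl) = 0.7520

0.7520


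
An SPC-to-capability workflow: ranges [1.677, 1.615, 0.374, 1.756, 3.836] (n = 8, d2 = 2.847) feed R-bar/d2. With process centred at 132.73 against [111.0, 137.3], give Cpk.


R_bar = (1.677 + 1.615 + 0.374 + 1.756 + 3.836) / 5 = 1.8516
sigma = R_bar / d2 = 1.8516 / 2.847 = 0.65036881
Cp = (USL - LSL)/(6*sigma) = (137.3 - 111.0)/(6*0.65036881) = 6.7398
Cpu = (137.3 - 132.73)/(3*0.65036881) = 2.3423
Cpl = (132.73 - 111.0)/(3*0.65036881) = 11.1373
Cpk = min(Cpu, Cpl) = 2.3423

2.3423


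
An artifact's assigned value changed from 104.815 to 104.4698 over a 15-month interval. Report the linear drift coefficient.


rate = (v2 - v1) / months
= (104.4698 - 104.815) / 15
= -0.3452 / 15
= -0.0230

-0.0230


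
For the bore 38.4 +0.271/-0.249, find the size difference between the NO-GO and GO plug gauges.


GO = nominal - lower_tol (smallest hole = maximum material condition)
GO = 38.4 - 0.249 = 38.151
NO-GO = nominal + upper_tol (largest hole = least material condition)
NO-GO = 38.4 + 0.271 = 38.671
spread = NO-GO - GO = 38.671 - 38.151 = 0.5200

0.5200


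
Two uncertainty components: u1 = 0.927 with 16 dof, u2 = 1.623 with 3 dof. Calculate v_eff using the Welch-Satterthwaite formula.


uc = sqrt(u1^2 + u2^2) = sqrt(0.927^2 + 1.623^2) = 1.8690795
v_eff = uc^4 / (u1^4/v1 + u2^4/v2)
= 1.8690795^4 / (0.927^4/16 + 1.623^4/3)
= 12.20425 / 2.3590314
v_eff = 5.1734

5.1734


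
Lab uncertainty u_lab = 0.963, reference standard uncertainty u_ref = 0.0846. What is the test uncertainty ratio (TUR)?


TUR = u_lab / u_ref
= 0.963 / 0.0846
= 11.3830

11.3830


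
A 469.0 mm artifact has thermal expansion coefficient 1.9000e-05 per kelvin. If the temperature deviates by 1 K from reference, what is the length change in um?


dL = L * alpha * dT
= 469.0 * 1.9000e-05 * 1
= 0.0089110 mm
dL_um = 0.0089110 * 1000 = 8.9110 um

8.9110


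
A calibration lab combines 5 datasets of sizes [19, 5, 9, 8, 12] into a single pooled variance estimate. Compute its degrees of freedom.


nu = sum_i (n_i - 1)
nu = ((19 - 1) + (5 - 1) + (9 - 1) + (8 - 1) + (12 - 1))
nu = 18 + 4 + 8 + 7 + 11
nu = 48

48


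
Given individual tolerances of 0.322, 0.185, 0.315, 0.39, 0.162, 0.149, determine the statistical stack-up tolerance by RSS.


RSS = sqrt(0.322^2 + 0.185^2 + 0.315^2 + 0.39^2 + 0.162^2 + 0.149^2)
= sqrt(0.437679)
= 0.6616

0.6616


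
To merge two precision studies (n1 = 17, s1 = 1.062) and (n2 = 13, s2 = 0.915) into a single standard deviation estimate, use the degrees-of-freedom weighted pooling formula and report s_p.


s_p = sqrt(((n1-1)*s1^2 + (n2-1)*s2^2) / (n1+n2-2))
numerator = (17-1)*1.062^2 + (13-1)*0.915^2 = 18.045504 + 10.0467 = 28.092204
denominator = 17 + 13 - 2 = 28
s_p^2 = 28.092204 / 28 = 1.003293
s_p = sqrt(1.003293) = 1.0016

1.0016


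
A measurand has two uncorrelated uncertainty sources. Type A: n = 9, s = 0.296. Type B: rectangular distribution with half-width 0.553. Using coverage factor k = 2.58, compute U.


u_A = s / sqrt(n) = 0.296 / sqrt(9) = 0.098666667
u_B = half_width / sqrt(3) = 0.553 / sqrt(3) = 0.3192747
uc = sqrt(u_A^2 + u_B^2) = sqrt(0.098666667^2 + 0.3192747^2) = 0.33417278
U = k * uc = 2.58 * 0.33417278
U = 0.8622

0.8622


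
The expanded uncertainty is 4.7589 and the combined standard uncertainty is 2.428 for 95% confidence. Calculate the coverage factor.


k = U / uc
k = 4.7589 / 2.428
k = 1.96

1.96


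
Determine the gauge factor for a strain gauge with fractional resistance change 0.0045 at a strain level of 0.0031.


GF = (dR/R) / epsilon
= 0.0045 / 0.0031
= 1.4516

1.4516


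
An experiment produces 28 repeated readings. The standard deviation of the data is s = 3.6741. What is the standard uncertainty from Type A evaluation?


u_A = s / sqrt(n)
u_A = 3.6741 / sqrt(28)
u_A = 3.6741 / 5.2915026
u_A = 0.6943

0.6943


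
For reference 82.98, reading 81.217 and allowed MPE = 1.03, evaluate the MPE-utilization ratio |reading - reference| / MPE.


e = indication - reference = 81.217 - 82.98 = -1.7630
|e| = 1.7630
ratio = |e| / MPE = 1.7630 / 1.03
ratio = 1.7117

1.7117


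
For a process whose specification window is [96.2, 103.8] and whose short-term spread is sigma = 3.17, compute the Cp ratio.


Cp = (USL - LSL) / (6 * sigma)
= (103.8 - 96.2) / (6 * 3.17)
= 7.6000 / 19.0200
= 0.3996

0.3996


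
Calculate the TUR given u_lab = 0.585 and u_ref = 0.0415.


TUR = u_lab / u_ref
= 0.585 / 0.0415
= 14.0964

14.0964


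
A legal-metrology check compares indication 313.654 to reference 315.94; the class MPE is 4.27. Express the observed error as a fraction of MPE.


e = indication - reference = 313.654 - 315.94 = -2.2860
|e| = 2.2860
ratio = |e| / MPE = 2.2860 / 4.27
ratio = 0.5354

0.5354


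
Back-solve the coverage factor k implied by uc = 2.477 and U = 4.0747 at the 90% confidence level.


k = U / uc
k = 4.0747 / 2.477
k = 1.645

1.645


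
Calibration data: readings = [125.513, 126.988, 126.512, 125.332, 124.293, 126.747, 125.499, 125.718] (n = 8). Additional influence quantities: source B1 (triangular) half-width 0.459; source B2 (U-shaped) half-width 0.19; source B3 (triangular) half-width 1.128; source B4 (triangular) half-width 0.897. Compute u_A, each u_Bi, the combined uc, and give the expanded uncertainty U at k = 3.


mean = (125.513 + 126.988 + 126.512 + 125.332 + 124.293 + 126.747 + 125.499 + 125.718) / 8 = 125.82525
s = sqrt(sum((x - mean)^2)/(n-1)) = 0.88477305
u_A = s / sqrt(n) = 0.88477305 / sqrt(8) = 0.31281451
u_B1 = 0.459 / sqrt(6) = 0.18738597
u_B2 = 0.19 / sqrt(2) = 0.13435029
u_B3 = 1.128 / sqrt(6) = 0.46050407
u_B4 = 0.897 / sqrt(6) = 0.36619872
uc = sqrt(0.31281451^2 + 0.18738597^2 + 0.13435029^2 + 0.46050407^2 + 0.36619872^2) = 0.70511128
U = k * uc = 3 * 0.70511128
U = 2.1153

2.1153


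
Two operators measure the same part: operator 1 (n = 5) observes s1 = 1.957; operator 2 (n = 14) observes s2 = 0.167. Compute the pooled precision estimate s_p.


s_p = sqrt(((n1-1)*s1^2 + (n2-1)*s2^2) / (n1+n2-2))
numerator = (5-1)*1.957^2 + (14-1)*0.167^2 = 15.319396 + 0.362557 = 15.681953
denominator = 5 + 14 - 2 = 17
s_p^2 = 15.681953 / 17 = 0.92246782
s_p = sqrt(0.92246782) = 0.9605

0.9605


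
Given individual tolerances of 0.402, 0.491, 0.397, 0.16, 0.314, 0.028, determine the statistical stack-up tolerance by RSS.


RSS = sqrt(0.402^2 + 0.491^2 + 0.397^2 + 0.16^2 + 0.314^2 + 0.028^2)
= sqrt(0.685274)
= 0.8278

0.8278


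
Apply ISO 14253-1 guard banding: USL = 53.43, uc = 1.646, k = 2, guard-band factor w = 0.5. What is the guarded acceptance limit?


U = k * uc = 2 * 1.646 = 3.292
guard band g = w * U = 0.5 * 3.292 = 1.646
AL = USL - g = 53.43 - 1.646
AL = 51.7840

51.7840


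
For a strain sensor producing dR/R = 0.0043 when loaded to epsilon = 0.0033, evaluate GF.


GF = (dR/R) / epsilon
= 0.0043 / 0.0033
= 1.3030

1.3030


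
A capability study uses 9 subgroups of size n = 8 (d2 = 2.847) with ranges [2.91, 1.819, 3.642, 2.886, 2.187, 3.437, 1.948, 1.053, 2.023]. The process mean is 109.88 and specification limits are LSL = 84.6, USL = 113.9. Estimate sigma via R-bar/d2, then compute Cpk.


R_bar = (2.91 + 1.819 + 3.642 + 2.886 + 2.187 + 3.437 + 1.948 + 1.053 + 2.023) / 9 = 2.4338889
sigma = R_bar / d2 = 2.4338889 / 2.847 = 0.854896
Cp = (USL - LSL)/(6*sigma) = (113.9 - 84.6)/(6*0.854896) = 5.7122
Cpu = (113.9 - 109.88)/(3*0.854896) = 1.5674
Cpl = (109.88 - 84.6)/(3*0.854896) = 9.8569
Cpk = min(Cpu, Cpl) = 1.5674

1.5674


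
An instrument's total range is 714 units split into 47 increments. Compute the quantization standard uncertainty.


resolution = range / divisions
resolution = 714 / 47 = 15.191489
u_res = resolution / (2*sqrt(3))
u_res = 15.191489 / 3.4641016
u_res = 4.3854

4.3854


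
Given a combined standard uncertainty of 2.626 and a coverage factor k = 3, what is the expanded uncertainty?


U = k * uc
U = 3 * 2.626
U = 7.8780

7.8780


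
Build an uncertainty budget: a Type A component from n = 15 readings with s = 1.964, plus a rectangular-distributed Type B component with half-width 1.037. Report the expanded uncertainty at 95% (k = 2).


u_A = s / sqrt(n) = 1.964 / sqrt(15) = 0.50710262
u_B = half_width / sqrt(3) = 1.037 / sqrt(3) = 0.59871223
uc = sqrt(u_A^2 + u_B^2) = sqrt(0.50710262^2 + 0.59871223^2) = 0.7846078
U = k * uc = 2 * 0.7846078
U = 1.5692

1.5692


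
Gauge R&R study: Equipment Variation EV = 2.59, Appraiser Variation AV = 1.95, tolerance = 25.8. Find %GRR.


GRR = sqrt(EV^2 + AV^2) = sqrt(2.59^2 + 1.95^2) = 3.2420056
%GRR = GRR / tol * 100 = 3.2420056 / 25.8 * 100
%GRR = 12.5659

12.5659


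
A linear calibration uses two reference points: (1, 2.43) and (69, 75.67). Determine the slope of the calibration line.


slope = (y2 - y1) / (x2 - x1)
= (75.67 - 2.43) / (69 - 1)
= 73.2400 / 68
= 1.0771

1.0771


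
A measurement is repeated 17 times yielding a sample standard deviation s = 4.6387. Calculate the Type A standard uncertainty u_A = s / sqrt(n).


u_A = s / sqrt(n)
u_A = 4.6387 / sqrt(17)
u_A = 4.6387 / 4.1231056
u_A = 1.1251

1.1251


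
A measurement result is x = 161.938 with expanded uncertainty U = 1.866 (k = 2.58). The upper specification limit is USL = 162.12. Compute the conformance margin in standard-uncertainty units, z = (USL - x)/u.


u = U / k = 1.866 / 2.58 = 0.72325581
margin = |USL - x| = |162.12 - 161.938| = 0.182
z = margin / u = 0.182 / 0.72325581
z = 0.2516

0.2516


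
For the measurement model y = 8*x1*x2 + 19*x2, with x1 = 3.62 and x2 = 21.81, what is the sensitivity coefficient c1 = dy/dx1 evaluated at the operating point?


y = 8*x1*x2 + 19*x2
dy/dx1 = 8*x2
Evaluate at x2 = 21.81: c1 = 8 * 21.81
c1 = 174.4800

174.4800


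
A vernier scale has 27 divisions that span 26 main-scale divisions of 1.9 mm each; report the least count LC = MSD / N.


LC = MSD / n_div
= 1.9 / 27
= 0.0704

0.0704


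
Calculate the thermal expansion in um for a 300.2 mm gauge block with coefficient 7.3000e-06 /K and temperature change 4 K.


dL = L * alpha * dT
= 300.2 * 7.3000e-06 * 4
= 0.0087658 mm
dL_um = 0.0087658 * 1000 = 8.7658 um

8.7658


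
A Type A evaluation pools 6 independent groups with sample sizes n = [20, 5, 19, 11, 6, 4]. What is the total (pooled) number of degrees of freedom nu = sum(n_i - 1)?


nu = sum_i (n_i - 1)
nu = ((20 - 1) + (5 - 1) + (19 - 1) + (11 - 1) + (6 - 1) + (4 - 1))
nu = 19 + 4 + 18 + 10 + 5 + 3
nu = 59

59


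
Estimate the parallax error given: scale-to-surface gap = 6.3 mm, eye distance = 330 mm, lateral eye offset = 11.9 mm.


error = h * offset / d
= 6.3 * 11.9 / 330
= 0.2272

0.2272


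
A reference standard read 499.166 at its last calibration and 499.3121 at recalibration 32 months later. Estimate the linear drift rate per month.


rate = (v2 - v1) / months
= (499.3121 - 499.166) / 32
= 0.1461 / 32
= 0.0046

0.0046


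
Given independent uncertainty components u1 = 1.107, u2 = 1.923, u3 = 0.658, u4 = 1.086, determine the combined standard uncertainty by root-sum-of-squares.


uc = sqrt(1.107^2 + 1.923^2 + 0.658^2 + 1.086^2)
uc = sqrt(6.535738)
uc = 2.5565

2.5565


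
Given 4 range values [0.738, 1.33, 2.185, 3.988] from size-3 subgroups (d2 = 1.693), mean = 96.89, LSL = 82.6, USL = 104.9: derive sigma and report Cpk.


R_bar = (0.738 + 1.33 + 2.185 + 3.988) / 4 = 2.06025
sigma = R_bar / d2 = 2.06025 / 1.693 = 1.2169226
Cp = (USL - LSL)/(6*sigma) = (104.9 - 82.6)/(6*1.2169226) = 3.0542
Cpu = (104.9 - 96.89)/(3*1.2169226) = 2.1941
Cpl = (96.89 - 82.6)/(3*1.2169226) = 3.9142
Cpk = min(Cpu, Cpl) = 2.1941

2.1941


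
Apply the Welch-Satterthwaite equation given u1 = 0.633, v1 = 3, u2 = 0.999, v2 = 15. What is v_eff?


uc = sqrt(u1^2 + u2^2) = sqrt(0.633^2 + 0.999^2) = 1.1826623
v_eff = uc^4 / (u1^4/v1 + u2^4/v2)
= 1.1826623^4 / (0.633^4/3 + 0.999^4/15)
= 1.956334 / 0.11991762
v_eff = 16.3140

16.3140


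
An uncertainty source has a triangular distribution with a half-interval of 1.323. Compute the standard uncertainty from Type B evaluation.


u_B = half_width / sqrt(6)
u_B = 1.323 / 2.4494897
u_B = 0.5401

0.5401


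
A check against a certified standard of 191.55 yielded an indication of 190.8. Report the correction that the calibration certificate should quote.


Correction = standard - reading
= 191.55 - 190.8
= 0.7500

0.7500


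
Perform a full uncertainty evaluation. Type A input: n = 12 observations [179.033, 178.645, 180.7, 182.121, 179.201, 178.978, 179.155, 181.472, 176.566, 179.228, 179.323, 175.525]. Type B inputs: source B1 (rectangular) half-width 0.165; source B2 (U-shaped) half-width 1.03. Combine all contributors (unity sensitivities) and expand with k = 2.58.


mean = (179.033 + 178.645 + 180.7 + 182.121 + 179.201 + 178.978 + 179.155 + 181.472 + 176.566 + 179.228 + 179.323 + 175.525) / 12 = 179.16225
s = sqrt(sum((x - mean)^2)/(n-1)) = 1.8284082
u_A = s / sqrt(n) = 1.8284082 / sqrt(12) = 0.52781598
u_B1 = 0.165 / sqrt(3) = 0.095262794
u_B2 = 1.03 / sqrt(2) = 0.72831998
uc = sqrt(0.52781598^2 + 0.095262794^2 + 0.72831998^2) = 0.90449693
U = k * uc = 2.58 * 0.90449693
U = 2.3336

2.3336


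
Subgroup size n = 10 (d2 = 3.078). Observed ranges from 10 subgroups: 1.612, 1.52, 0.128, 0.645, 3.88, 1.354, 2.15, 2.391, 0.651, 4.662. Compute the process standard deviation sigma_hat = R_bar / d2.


R_bar = (1.612 + 1.52 + 0.128 + 0.645 + 3.88 + 1.354 + 2.15 + 2.391 + 0.651 + 4.662) / 10
R_bar = 18.993 / 10 = 1.8993
sigma_hat = R_bar / d2 = 1.8993 / 3.078 = 0.6171

0.6171


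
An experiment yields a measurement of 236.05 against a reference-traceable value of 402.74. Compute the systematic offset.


Systematic error = measured - true
= 236.05 - 402.74
= -166.6900

-166.6900


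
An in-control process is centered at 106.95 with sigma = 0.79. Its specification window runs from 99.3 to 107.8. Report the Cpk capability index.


Cpu = (USL - mean) / (3*sigma) = (107.8 - 106.95) / (3*0.79) = 0.3586
Cpl = (mean - LSL) / (3*sigma) = (106.95 - 99.3) / (3*0.79) = 3.2278
Cpk = min(Cpu, Cpl) = 0.3586

0.3586
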